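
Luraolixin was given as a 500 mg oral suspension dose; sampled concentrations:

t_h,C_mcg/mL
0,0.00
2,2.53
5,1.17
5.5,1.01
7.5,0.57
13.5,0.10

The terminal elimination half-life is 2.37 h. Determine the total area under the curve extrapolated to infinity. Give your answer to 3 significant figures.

Trapezoidal AUC_0→13.5:
  [0→2]: (0.00+2.53)/2 × 2 = 2.53
  [2→5]: (2.53+1.17)/2 × 3 = 5.55
  [5→5.5]: (1.17+1.01)/2 × 0.5 = 0.545
  [5.5→7.5]: (1.01+0.57)/2 × 2 = 1.58
  [7.5→13.5]: (0.57+0.10)/2 × 6 = 2.01
  Sum = 12.215 mcg/mL·h
k_e = ln2 / t½ = 0.693147 / 2.37 = 0.2925 h^-1
Extrapolated tail: C_last / k_e = 0.10 / 0.2925 = 0.342
AUC_0→∞ = 12.215 + 0.342 = 12.557 mcg/mL·h

AUC = 12.6 mcg/mL·h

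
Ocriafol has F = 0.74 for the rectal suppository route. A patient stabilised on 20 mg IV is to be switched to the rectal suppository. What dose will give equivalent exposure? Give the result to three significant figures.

D_rectal = 27.0 mg

For equal systemic exposure: F × D_ev = D_iv
D_ev = D_iv / F = 20 / 0.74 = 27.027 mg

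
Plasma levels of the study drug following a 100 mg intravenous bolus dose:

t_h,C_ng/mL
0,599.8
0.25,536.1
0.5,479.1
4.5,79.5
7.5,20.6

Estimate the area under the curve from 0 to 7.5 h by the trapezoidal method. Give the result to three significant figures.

Trapezoidal AUC_0→7.5:
  [0→0.25]: (599.8+536.1)/2 × 0.25 = 141.9875
  [0.25→0.5]: (536.1+479.1)/2 × 0.25 = 126.9
  [0.5→4.5]: (479.1+79.5)/2 × 4 = 1117.2
  [4.5→7.5]: (79.5+20.6)/2 × 3 = 150.15
  Sum = 1536.2375 ng/mL·h

AUC = 1540 ng/mL·h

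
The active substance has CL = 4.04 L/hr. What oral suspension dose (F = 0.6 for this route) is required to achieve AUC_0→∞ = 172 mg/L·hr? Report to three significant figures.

Dose = CL × AUC_0→∞ / F
     = 4.04 × 172 / 0.6 = 1158.13 mg

Dose = 1160 mg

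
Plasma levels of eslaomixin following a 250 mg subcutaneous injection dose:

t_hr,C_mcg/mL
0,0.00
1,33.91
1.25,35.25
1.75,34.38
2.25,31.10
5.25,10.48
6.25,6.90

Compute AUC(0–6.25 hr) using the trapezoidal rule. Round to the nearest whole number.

AUC = 130 mcg/mL·hr

Trapezoidal AUC_0→6.25:
  [0→1]: (0.00+33.91)/2 × 1 = 16.955
  [1→1.25]: (33.91+35.25)/2 × 0.25 = 8.645
  [1.25→1.75]: (35.25+34.38)/2 × 0.5 = 17.4075
  [1.75→2.25]: (34.38+31.10)/2 × 0.5 = 16.37
  [2.25→5.25]: (31.10+10.48)/2 × 3 = 62.37
  [5.25→6.25]: (10.48+6.90)/2 × 1 = 8.69
  Sum = 130.4375 mcg/mL·hr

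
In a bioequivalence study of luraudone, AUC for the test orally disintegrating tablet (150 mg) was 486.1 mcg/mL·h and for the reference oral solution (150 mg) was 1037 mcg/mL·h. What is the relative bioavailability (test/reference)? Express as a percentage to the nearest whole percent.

F_rel = 47%

F_rel = (AUC_test/D_test) / (AUC_ref/D_ref)
      = (486.1/150) / (1037/150)
      = 3.24067 / 6.91333 = 0.4688 = 46.88%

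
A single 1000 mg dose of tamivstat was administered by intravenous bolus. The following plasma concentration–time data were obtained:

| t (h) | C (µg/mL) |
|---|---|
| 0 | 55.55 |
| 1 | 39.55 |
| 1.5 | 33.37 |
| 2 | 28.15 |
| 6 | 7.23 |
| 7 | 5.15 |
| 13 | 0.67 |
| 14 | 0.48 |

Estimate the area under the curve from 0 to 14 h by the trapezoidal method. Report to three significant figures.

AUC = 176 µg/mL·h

Trapezoidal AUC_0→14:
  [0→1]: (55.55+39.55)/2 × 1 = 47.55
  [1→1.5]: (39.55+33.37)/2 × 0.5 = 18.23
  [1.5→2]: (33.37+28.15)/2 × 0.5 = 15.38
  [2→6]: (28.15+7.23)/2 × 4 = 70.76
  [6→7]: (7.23+5.15)/2 × 1 = 6.19
  [7→13]: (5.15+0.67)/2 × 6 = 17.46
  [13→14]: (0.67+0.48)/2 × 1 = 0.575
  Sum = 176.145 µg/mL·h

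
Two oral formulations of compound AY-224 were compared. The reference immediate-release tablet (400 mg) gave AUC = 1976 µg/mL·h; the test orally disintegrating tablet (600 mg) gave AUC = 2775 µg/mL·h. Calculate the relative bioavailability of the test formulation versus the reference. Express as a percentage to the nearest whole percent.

F_rel = 94%

F_rel = (AUC_test/D_test) / (AUC_ref/D_ref)
      = (2775/600) / (1976/400)
      = 4.625 / 4.94 = 0.9362 = 93.62%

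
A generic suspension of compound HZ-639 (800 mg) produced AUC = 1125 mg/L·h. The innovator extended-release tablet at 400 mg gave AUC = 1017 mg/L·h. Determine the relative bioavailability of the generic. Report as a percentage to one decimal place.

F_rel = (AUC_test/D_test) / (AUC_ref/D_ref)
      = (1125/800) / (1017/400)
      = 1.40625 / 2.5425 = 0.5531 = 55.31%

F_rel = 55.3%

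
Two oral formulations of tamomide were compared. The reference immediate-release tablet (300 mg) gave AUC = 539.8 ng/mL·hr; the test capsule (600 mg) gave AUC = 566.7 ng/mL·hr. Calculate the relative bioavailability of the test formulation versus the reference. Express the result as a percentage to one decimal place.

F_rel = 52.5%

F_rel = (AUC_test/D_test) / (AUC_ref/D_ref)
      = (566.7/600) / (539.8/300)
      = 0.9445 / 1.79933 = 0.5249 = 52.49%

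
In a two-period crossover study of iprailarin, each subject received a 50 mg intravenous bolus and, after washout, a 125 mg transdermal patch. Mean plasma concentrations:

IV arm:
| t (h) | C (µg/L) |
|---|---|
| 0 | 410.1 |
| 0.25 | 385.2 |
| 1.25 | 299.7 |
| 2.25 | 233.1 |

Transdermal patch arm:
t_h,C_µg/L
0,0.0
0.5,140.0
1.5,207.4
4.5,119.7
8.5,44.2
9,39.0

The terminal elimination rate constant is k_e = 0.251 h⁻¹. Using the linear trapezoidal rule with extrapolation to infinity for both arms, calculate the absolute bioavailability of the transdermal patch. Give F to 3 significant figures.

Trapezoidal AUC_0→2.25 (IV):
  [0→0.25]: (410.1+385.2)/2 × 0.25 = 99.4125
  [0.25→1.25]: (385.2+299.7)/2 × 1 = 342.45
  [1.25→2.25]: (299.7+233.1)/2 × 1 = 266.4
  Sum = 708.2625 µg/L·h
IV tail: 233.1/0.251 = 928.685; AUC_iv,0→∞ = 708.2625 + 928.685 = 1636.9475 µg/L·h
Trapezoidal AUC_0→9 (transdermal patch):
  [0→0.5]: (0.0+140.0)/2 × 0.5 = 35.0
  [0.5→1.5]: (140.0+207.4)/2 × 1 = 173.7
  [1.5→4.5]: (207.4+119.7)/2 × 3 = 490.65
  [4.5→8.5]: (119.7+44.2)/2 × 4 = 327.8
  [8.5→9]: (44.2+39.0)/2 × 0.5 = 20.8
  Sum = 1047.95 µg/L·h
transdermal patch tail: 39.0/0.251 = 155.378; AUC_ev,0→∞ = 1047.95 + 155.378 = 1203.328 µg/L·h
F = (AUC_ev/D_ev)/(AUC_iv/D_iv) = (1203.328/125)/(1636.9475/50) = 9.626624/32.73895 = 0.2940

F = 0.294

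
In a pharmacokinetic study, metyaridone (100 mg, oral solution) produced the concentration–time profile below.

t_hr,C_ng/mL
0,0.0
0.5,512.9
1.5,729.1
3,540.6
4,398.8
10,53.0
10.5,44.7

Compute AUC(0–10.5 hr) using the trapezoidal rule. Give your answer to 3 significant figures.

AUC = 3550 ng/mL·hr

Trapezoidal AUC_0→10.5:
  [0→0.5]: (0.0+512.9)/2 × 0.5 = 128.225
  [0.5→1.5]: (512.9+729.1)/2 × 1 = 621.0
  [1.5→3]: (729.1+540.6)/2 × 1.5 = 952.275
  [3→4]: (540.6+398.8)/2 × 1 = 469.7
  [4→10]: (398.8+53.0)/2 × 6 = 1355.4
  [10→10.5]: (53.0+44.7)/2 × 0.5 = 24.425
  Sum = 3551.025 ng/mL·hr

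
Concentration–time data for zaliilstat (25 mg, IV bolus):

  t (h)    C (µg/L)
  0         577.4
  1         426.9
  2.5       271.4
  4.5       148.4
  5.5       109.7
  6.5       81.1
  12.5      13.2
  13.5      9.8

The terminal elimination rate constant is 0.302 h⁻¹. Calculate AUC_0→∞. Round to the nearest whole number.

AUC = 1997 µg/L·h

Trapezoidal AUC_0→13.5:
  [0→1]: (577.4+426.9)/2 × 1 = 502.15
  [1→2.5]: (426.9+271.4)/2 × 1.5 = 523.725
  [2.5→4.5]: (271.4+148.4)/2 × 2 = 419.8
  [4.5→5.5]: (148.4+109.7)/2 × 1 = 129.05
  [5.5→6.5]: (109.7+81.1)/2 × 1 = 95.4
  [6.5→12.5]: (81.1+13.2)/2 × 6 = 282.9
  [12.5→13.5]: (13.2+9.8)/2 × 1 = 11.5
  Sum = 1964.525 µg/L·h
Extrapolated tail: C_last / k_e = 9.8 / 0.302 = 32.450
AUC_0→∞ = 1964.525 + 32.450 = 1996.975 µg/L·h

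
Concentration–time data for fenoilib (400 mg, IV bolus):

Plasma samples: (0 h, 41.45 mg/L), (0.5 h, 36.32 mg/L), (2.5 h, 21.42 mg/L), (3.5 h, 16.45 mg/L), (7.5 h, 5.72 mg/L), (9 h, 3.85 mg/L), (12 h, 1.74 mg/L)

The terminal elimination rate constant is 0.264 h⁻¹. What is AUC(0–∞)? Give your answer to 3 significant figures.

AUC = 163 mg/L·h

Trapezoidal AUC_0→12:
  [0→0.5]: (41.45+36.32)/2 × 0.5 = 19.4425
  [0.5→2.5]: (36.32+21.42)/2 × 2 = 57.74
  [2.5→3.5]: (21.42+16.45)/2 × 1 = 18.935
  [3.5→7.5]: (16.45+5.72)/2 × 4 = 44.34
  [7.5→9]: (5.72+3.85)/2 × 1.5 = 7.1775
  [9→12]: (3.85+1.74)/2 × 3 = 8.385
  Sum = 156.02 mg/L·h
Extrapolated tail: C_last / k_e = 1.74 / 0.264 = 6.591
AUC_0→∞ = 156.02 + 6.591 = 162.611 mg/L·h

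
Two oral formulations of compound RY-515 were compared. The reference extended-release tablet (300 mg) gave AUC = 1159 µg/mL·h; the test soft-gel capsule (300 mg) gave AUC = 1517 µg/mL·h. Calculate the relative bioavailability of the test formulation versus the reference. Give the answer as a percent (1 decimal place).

F_rel = 130.9%

F_rel = (AUC_test/D_test) / (AUC_ref/D_ref)
      = (1517/300) / (1159/300)
      = 5.05667 / 3.86333 = 1.3089 = 130.89%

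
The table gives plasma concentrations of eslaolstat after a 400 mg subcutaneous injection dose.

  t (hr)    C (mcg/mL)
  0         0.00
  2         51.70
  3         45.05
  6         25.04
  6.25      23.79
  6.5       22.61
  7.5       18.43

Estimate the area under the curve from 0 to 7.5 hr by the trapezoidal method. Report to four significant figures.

Trapezoidal AUC_0→7.5:
  [0→2]: (0.00+51.70)/2 × 2 = 51.7
  [2→3]: (51.70+45.05)/2 × 1 = 48.375
  [3→6]: (45.05+25.04)/2 × 3 = 105.135
  [6→6.25]: (25.04+23.79)/2 × 0.25 = 6.10375
  [6.25→6.5]: (23.79+22.61)/2 × 0.25 = 5.8
  [6.5→7.5]: (22.61+18.43)/2 × 1 = 20.52
  Sum = 237.63375 mcg/mL·hr

AUC = 237.6 mcg/mL·hr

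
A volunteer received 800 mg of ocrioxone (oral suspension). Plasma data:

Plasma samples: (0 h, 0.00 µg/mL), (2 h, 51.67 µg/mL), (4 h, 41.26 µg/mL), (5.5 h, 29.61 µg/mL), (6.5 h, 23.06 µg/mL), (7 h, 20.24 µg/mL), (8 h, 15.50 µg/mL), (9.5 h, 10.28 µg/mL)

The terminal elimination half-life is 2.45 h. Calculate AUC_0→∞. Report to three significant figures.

AUC = 308 µg/mL·h

Trapezoidal AUC_0→9.5:
  [0→2]: (0.00+51.67)/2 × 2 = 51.67
  [2→4]: (51.67+41.26)/2 × 2 = 92.93
  [4→5.5]: (41.26+29.61)/2 × 1.5 = 53.1525
  [5.5→6.5]: (29.61+23.06)/2 × 1 = 26.335
  [6.5→7]: (23.06+20.24)/2 × 0.5 = 10.825
  [7→8]: (20.24+15.50)/2 × 1 = 17.87
  [8→9.5]: (15.50+10.28)/2 × 1.5 = 19.335
  Sum = 272.1175 µg/mL·h
k_e = ln2 / t½ = 0.693147 / 2.45 = 0.2829 h^-1
Extrapolated tail: C_last / k_e = 10.28 / 0.2829 = 36.338
AUC_0→∞ = 272.1175 + 36.338 = 308.4555 µg/mL·h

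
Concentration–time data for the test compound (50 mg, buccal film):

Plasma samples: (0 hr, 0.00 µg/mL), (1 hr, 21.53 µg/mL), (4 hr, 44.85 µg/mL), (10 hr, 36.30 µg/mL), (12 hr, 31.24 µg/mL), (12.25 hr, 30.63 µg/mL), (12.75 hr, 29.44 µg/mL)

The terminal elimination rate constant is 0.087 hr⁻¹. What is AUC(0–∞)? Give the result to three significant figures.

Trapezoidal AUC_0→12.75:
  [0→1]: (0.00+21.53)/2 × 1 = 10.765
  [1→4]: (21.53+44.85)/2 × 3 = 99.57
  [4→10]: (44.85+36.30)/2 × 6 = 243.45
  [10→12]: (36.30+31.24)/2 × 2 = 67.54
  [12→12.25]: (31.24+30.63)/2 × 0.25 = 7.73375
  [12.25→12.75]: (30.63+29.44)/2 × 0.5 = 15.0175
  Sum = 444.07625 µg/mL·hr
Extrapolated tail: C_last / k_e = 29.44 / 0.087 = 338.391
AUC_0→∞ = 444.07625 + 338.391 = 782.46725 µg/mL·hr

AUC = 782 µg/mL·hr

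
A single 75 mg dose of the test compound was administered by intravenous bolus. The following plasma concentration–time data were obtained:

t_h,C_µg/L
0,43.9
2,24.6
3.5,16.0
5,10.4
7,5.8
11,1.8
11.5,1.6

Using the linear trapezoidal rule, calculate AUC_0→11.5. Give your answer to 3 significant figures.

Trapezoidal AUC_0→11.5:
  [0→2]: (43.9+24.6)/2 × 2 = 68.5
  [2→3.5]: (24.6+16.0)/2 × 1.5 = 30.45
  [3.5→5]: (16.0+10.4)/2 × 1.5 = 19.8
  [5→7]: (10.4+5.8)/2 × 2 = 16.2
  [7→11]: (5.8+1.8)/2 × 4 = 15.2
  [11→11.5]: (1.8+1.6)/2 × 0.5 = 0.85
  Sum = 151.0 µg/L·h

AUC = 151 µg/L·h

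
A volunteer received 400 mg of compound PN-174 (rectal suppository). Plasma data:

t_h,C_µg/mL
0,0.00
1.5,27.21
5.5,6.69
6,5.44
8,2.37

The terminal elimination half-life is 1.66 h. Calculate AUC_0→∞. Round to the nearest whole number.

Trapezoidal AUC_0→8:
  [0→1.5]: (0.00+27.21)/2 × 1.5 = 20.4075
  [1.5→5.5]: (27.21+6.69)/2 × 4 = 67.8
  [5.5→6]: (6.69+5.44)/2 × 0.5 = 3.0325
  [6→8]: (5.44+2.37)/2 × 2 = 7.81
  Sum = 99.05 µg/mL·h
k_e = ln2 / t½ = 0.693147 / 1.66 = 0.4176 h^-1
Extrapolated tail: C_last / k_e = 2.37 / 0.4176 = 5.675
AUC_0→∞ = 99.05 + 5.675 = 104.725 µg/mL·h

AUC = 105 µg/mL·h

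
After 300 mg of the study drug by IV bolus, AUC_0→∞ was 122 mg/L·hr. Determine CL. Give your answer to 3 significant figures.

CL = Dose_iv / AUC_0→∞
   = 300 / 122 = 2.45902 L/hr

CL = 2.46 L/hr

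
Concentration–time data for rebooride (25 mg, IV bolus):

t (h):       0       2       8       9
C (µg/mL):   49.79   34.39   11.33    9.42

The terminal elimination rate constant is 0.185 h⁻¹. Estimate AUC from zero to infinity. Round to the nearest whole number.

AUC = 283 µg/mL·h

Trapezoidal AUC_0→9:
  [0→2]: (49.79+34.39)/2 × 2 = 84.18
  [2→8]: (34.39+11.33)/2 × 6 = 137.16
  [8→9]: (11.33+9.42)/2 × 1 = 10.375
  Sum = 231.715 µg/mL·h
Extrapolated tail: C_last / k_e = 9.42 / 0.185 = 50.919
AUC_0→∞ = 231.715 + 50.919 = 282.634 µg/mL·h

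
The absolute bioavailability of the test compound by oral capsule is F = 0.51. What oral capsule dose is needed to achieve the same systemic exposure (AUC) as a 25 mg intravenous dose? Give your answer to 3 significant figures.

For equal systemic exposure: F × D_ev = D_iv
D_ev = D_iv / F = 25 / 0.51 = 49.0196 mg

D_oral = 49.0 mg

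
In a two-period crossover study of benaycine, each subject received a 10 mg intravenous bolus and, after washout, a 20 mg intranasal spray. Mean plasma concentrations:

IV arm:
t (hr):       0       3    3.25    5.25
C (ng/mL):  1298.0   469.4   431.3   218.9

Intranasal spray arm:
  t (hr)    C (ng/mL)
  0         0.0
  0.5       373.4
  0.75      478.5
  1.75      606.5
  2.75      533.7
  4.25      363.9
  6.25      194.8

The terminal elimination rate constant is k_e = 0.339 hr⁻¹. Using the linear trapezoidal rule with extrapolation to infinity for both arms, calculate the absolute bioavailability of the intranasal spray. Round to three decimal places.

F = 0.384

Trapezoidal AUC_0→5.25 (IV):
  [0→3]: (1298.0+469.4)/2 × 3 = 2651.1
  [3→3.25]: (469.4+431.3)/2 × 0.25 = 112.5875
  [3.25→5.25]: (431.3+218.9)/2 × 2 = 650.2
  Sum = 3413.8875 ng/mL·hr
IV tail: 218.9/0.339 = 645.723; AUC_iv,0→∞ = 3413.8875 + 645.723 = 4059.6105 ng/mL·hr
Trapezoidal AUC_0→6.25 (intranasal spray):
  [0→0.5]: (0.0+373.4)/2 × 0.5 = 93.35
  [0.5→0.75]: (373.4+478.5)/2 × 0.25 = 106.4875
  [0.75→1.75]: (478.5+606.5)/2 × 1 = 542.5
  [1.75→2.75]: (606.5+533.7)/2 × 1 = 570.1
  [2.75→4.25]: (533.7+363.9)/2 × 1.5 = 673.2
  [4.25→6.25]: (363.9+194.8)/2 × 2 = 558.7
  Sum = 2544.3375 ng/mL·hr
intranasal spray tail: 194.8/0.339 = 574.631; AUC_ev,0→∞ = 2544.3375 + 574.631 = 3118.9685 ng/mL·hr
F = (AUC_ev/D_ev)/(AUC_iv/D_iv) = (3118.9685/20)/(4059.6105/10) = 155.948/405.96105 = 0.3841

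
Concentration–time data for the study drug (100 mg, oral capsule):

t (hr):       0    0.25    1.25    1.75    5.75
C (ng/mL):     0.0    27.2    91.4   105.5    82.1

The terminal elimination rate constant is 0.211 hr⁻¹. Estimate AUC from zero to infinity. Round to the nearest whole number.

AUC = 876 ng/mL·hr

Trapezoidal AUC_0→5.75:
  [0→0.25]: (0.0+27.2)/2 × 0.25 = 3.4
  [0.25→1.25]: (27.2+91.4)/2 × 1 = 59.3
  [1.25→1.75]: (91.4+105.5)/2 × 0.5 = 49.225
  [1.75→5.75]: (105.5+82.1)/2 × 4 = 375.2
  Sum = 487.125 ng/mL·hr
Extrapolated tail: C_last / k_e = 82.1 / 0.211 = 389.100
AUC_0→∞ = 487.125 + 389.100 = 876.225 ng/mL·hr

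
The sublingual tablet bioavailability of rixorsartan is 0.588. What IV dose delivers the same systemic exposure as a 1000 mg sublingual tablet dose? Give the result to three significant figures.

D_iv = 588 mg

Systemic exposure from an extravascular dose = F × D_ev, so the equivalent IV dose is F × D_ev.
D_iv = F × D_ev = 0.588 × 1000 = 588 mg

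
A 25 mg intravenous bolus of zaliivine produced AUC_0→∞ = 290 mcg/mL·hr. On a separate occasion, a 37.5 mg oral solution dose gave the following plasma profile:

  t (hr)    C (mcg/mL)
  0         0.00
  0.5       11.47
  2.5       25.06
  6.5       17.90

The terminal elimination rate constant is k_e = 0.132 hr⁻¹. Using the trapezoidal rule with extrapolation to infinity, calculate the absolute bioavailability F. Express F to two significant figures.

F = 0.60

Trapezoidal AUC_0→6.5 (oral solution):
  [0→0.5]: (0.00+11.47)/2 × 0.5 = 2.8675
  [0.5→2.5]: (11.47+25.06)/2 × 2 = 36.53
  [2.5→6.5]: (25.06+17.90)/2 × 4 = 85.92
  Sum = 125.3175 mcg/mL·hr
Tail: C_last/k_e = 17.90/0.132 = 135.606
AUC_0→∞ (oral solution) = 125.3175 + 135.606 = 260.9235 mcg/mL·hr
F = (AUC_ev/D_ev)/(AUC_iv/D_iv) = (260.9235/37.5)/(290/25) = 6.95796/11.6 = 0.5998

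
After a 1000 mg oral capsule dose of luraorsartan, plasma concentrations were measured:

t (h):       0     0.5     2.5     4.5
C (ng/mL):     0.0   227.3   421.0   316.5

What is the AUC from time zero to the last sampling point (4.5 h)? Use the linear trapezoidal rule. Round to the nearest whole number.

AUC = 1443 ng/mL·h

Trapezoidal AUC_0→4.5:
  [0→0.5]: (0.0+227.3)/2 × 0.5 = 56.825
  [0.5→2.5]: (227.3+421.0)/2 × 2 = 648.3
  [2.5→4.5]: (421.0+316.5)/2 × 2 = 737.5
  Sum = 1442.625 ng/mL·h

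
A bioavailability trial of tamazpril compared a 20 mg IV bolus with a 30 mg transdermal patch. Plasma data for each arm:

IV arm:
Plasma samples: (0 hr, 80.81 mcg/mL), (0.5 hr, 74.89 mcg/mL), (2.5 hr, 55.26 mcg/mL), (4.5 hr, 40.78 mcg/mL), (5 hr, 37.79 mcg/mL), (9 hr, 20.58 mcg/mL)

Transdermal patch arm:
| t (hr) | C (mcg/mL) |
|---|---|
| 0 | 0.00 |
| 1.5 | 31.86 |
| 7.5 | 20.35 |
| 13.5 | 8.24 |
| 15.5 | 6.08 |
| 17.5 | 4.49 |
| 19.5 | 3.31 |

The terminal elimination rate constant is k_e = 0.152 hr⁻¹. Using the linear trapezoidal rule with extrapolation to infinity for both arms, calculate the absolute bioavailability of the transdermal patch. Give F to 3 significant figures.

F = 0.398

Trapezoidal AUC_0→9 (IV):
  [0→0.5]: (80.81+74.89)/2 × 0.5 = 38.925
  [0.5→2.5]: (74.89+55.26)/2 × 2 = 130.15
  [2.5→4.5]: (55.26+40.78)/2 × 2 = 96.04
  [4.5→5]: (40.78+37.79)/2 × 0.5 = 19.6425
  [5→9]: (37.79+20.58)/2 × 4 = 116.74
  Sum = 401.4975 mcg/mL·hr
IV tail: 20.58/0.152 = 135.395; AUC_iv,0→∞ = 401.4975 + 135.395 = 536.8925 mcg/mL·hr
Trapezoidal AUC_0→19.5 (transdermal patch):
  [0→1.5]: (0.00+31.86)/2 × 1.5 = 23.895
  [1.5→7.5]: (31.86+20.35)/2 × 6 = 156.63
  [7.5→13.5]: (20.35+8.24)/2 × 6 = 85.77
  [13.5→15.5]: (8.24+6.08)/2 × 2 = 14.32
  [15.5→17.5]: (6.08+4.49)/2 × 2 = 10.57
  [17.5→19.5]: (4.49+3.31)/2 × 2 = 7.8
  Sum = 298.985 mcg/mL·hr
transdermal patch tail: 3.31/0.152 = 21.776; AUC_ev,0→∞ = 298.985 + 21.776 = 320.761 mcg/mL·hr
F = (AUC_ev/D_ev)/(AUC_iv/D_iv) = (320.761/30)/(536.8925/20) = 10.692/26.844625 = 0.3983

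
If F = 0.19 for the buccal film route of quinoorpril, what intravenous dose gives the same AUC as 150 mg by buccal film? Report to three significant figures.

D_iv = 28.5 mg

Systemic exposure from an extravascular dose = F × D_ev, so the equivalent IV dose is F × D_ev.
D_iv = F × D_ev = 0.19 × 150 = 28.5 mg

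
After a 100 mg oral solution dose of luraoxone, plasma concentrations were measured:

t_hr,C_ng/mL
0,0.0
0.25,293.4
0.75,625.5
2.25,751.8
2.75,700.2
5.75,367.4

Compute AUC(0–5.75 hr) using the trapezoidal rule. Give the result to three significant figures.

AUC = 3260 ng/mL·hr

Trapezoidal AUC_0→5.75:
  [0→0.25]: (0.0+293.4)/2 × 0.25 = 36.675
  [0.25→0.75]: (293.4+625.5)/2 × 0.5 = 229.725
  [0.75→2.25]: (625.5+751.8)/2 × 1.5 = 1032.975
  [2.25→2.75]: (751.8+700.2)/2 × 0.5 = 363.0
  [2.75→5.75]: (700.2+367.4)/2 × 3 = 1601.4
  Sum = 3263.775 ng/mL·hr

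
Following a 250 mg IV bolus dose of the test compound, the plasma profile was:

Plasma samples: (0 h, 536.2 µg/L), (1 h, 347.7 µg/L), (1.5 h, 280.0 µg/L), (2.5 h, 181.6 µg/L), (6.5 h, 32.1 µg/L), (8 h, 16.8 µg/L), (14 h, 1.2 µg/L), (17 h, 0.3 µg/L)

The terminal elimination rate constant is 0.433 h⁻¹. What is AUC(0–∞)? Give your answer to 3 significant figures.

AUC = 1350 µg/L·h

Trapezoidal AUC_0→17:
  [0→1]: (536.2+347.7)/2 × 1 = 441.95
  [1→1.5]: (347.7+280.0)/2 × 0.5 = 156.925
  [1.5→2.5]: (280.0+181.6)/2 × 1 = 230.8
  [2.5→6.5]: (181.6+32.1)/2 × 4 = 427.4
  [6.5→8]: (32.1+16.8)/2 × 1.5 = 36.675
  [8→14]: (16.8+1.2)/2 × 6 = 54.0
  [14→17]: (1.2+0.3)/2 × 3 = 2.25
  Sum = 1350.0 µg/L·h
Extrapolated tail: C_last / k_e = 0.3 / 0.433 = 0.693
AUC_0→∞ = 1350.0 + 0.693 = 1350.693 µg/L·h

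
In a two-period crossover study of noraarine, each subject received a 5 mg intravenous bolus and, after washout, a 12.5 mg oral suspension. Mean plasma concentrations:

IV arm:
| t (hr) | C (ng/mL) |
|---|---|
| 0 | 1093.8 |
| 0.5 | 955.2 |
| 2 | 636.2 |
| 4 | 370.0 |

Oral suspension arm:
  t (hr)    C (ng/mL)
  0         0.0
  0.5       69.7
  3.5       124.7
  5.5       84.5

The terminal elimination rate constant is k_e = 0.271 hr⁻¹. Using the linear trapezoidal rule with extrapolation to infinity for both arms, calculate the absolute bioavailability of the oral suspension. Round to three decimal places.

F = 0.081

Trapezoidal AUC_0→4 (IV):
  [0→0.5]: (1093.8+955.2)/2 × 0.5 = 512.25
  [0.5→2]: (955.2+636.2)/2 × 1.5 = 1193.55
  [2→4]: (636.2+370.0)/2 × 2 = 1006.2
  Sum = 2712.0 ng/mL·hr
IV tail: 370.0/0.271 = 1365.314; AUC_iv,0→∞ = 2712.0 + 1365.314 = 4077.314 ng/mL·hr
Trapezoidal AUC_0→5.5 (oral suspension):
  [0→0.5]: (0.0+69.7)/2 × 0.5 = 17.425
  [0.5→3.5]: (69.7+124.7)/2 × 3 = 291.6
  [3.5→5.5]: (124.7+84.5)/2 × 2 = 209.2
  Sum = 518.225 ng/mL·hr
oral suspension tail: 84.5/0.271 = 311.808; AUC_ev,0→∞ = 518.225 + 311.808 = 830.033 ng/mL·hr
F = (AUC_ev/D_ev)/(AUC_iv/D_iv) = (830.033/12.5)/(4077.314/5) = 66.40264/815.4628 = 0.0814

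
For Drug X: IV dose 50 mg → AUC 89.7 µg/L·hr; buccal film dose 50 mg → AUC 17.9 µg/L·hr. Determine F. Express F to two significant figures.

F = 0.20

F = (AUC_ev / D_ev) / (AUC_iv / D_iv)
  = (17.9/50) / (89.7/50)
  = 0.358 / 1.794 = 0.1996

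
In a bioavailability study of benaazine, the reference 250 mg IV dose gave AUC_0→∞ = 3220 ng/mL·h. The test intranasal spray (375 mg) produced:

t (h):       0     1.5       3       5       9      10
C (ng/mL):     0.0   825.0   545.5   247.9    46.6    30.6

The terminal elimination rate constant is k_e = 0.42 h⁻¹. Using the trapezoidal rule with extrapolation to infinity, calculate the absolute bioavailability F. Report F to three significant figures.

F = 0.650

Trapezoidal AUC_0→10 (intranasal spray):
  [0→1.5]: (0.0+825.0)/2 × 1.5 = 618.75
  [1.5→3]: (825.0+545.5)/2 × 1.5 = 1027.875
  [3→5]: (545.5+247.9)/2 × 2 = 793.4
  [5→9]: (247.9+46.6)/2 × 4 = 589.0
  [9→10]: (46.6+30.6)/2 × 1 = 38.6
  Sum = 3067.625 ng/mL·h
Tail: C_last/k_e = 30.6/0.42 = 72.857
AUC_0→∞ (intranasal spray) = 3067.625 + 72.857 = 3140.482 ng/mL·h
F = (AUC_ev/D_ev)/(AUC_iv/D_iv) = (3140.482/375)/(3220/250) = 8.37462/12.88 = 0.6502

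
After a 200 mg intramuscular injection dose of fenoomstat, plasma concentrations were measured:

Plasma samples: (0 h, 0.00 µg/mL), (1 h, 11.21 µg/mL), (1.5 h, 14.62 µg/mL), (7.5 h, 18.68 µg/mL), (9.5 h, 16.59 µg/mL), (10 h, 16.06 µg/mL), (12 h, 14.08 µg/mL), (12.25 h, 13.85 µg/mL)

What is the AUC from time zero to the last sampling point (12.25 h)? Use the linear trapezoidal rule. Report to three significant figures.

Trapezoidal AUC_0→12.25:
  [0→1]: (0.00+11.21)/2 × 1 = 5.605
  [1→1.5]: (11.21+14.62)/2 × 0.5 = 6.4575
  [1.5→7.5]: (14.62+18.68)/2 × 6 = 99.9
  [7.5→9.5]: (18.68+16.59)/2 × 2 = 35.27
  [9.5→10]: (16.59+16.06)/2 × 0.5 = 8.1625
  [10→12]: (16.06+14.08)/2 × 2 = 30.14
  [12→12.25]: (14.08+13.85)/2 × 0.25 = 3.49125
  Sum = 189.02625 µg/mL·h

AUC = 189 µg/mL·h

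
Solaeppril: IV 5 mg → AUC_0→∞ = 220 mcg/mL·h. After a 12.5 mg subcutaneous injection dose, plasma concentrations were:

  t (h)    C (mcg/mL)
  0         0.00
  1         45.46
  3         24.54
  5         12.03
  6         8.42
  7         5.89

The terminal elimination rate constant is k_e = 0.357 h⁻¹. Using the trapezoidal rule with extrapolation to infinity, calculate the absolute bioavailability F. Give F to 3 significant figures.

Trapezoidal AUC_0→7 (subcutaneous injection):
  [0→1]: (0.00+45.46)/2 × 1 = 22.73
  [1→3]: (45.46+24.54)/2 × 2 = 70.0
  [3→5]: (24.54+12.03)/2 × 2 = 36.57
  [5→6]: (12.03+8.42)/2 × 1 = 10.225
  [6→7]: (8.42+5.89)/2 × 1 = 7.155
  Sum = 146.68 mcg/mL·h
Tail: C_last/k_e = 5.89/0.357 = 16.499
AUC_0→∞ (subcutaneous injection) = 146.68 + 16.499 = 163.179 mcg/mL·h
F = (AUC_ev/D_ev)/(AUC_iv/D_iv) = (163.179/12.5)/(220/5) = 13.05432/44 = 0.2967

F = 0.297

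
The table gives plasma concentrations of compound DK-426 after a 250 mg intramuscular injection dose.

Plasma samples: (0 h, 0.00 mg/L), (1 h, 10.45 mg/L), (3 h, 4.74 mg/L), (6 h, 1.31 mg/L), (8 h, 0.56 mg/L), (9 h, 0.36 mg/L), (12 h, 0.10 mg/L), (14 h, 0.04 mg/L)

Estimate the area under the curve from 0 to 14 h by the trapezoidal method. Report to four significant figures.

AUC = 32.65 mg/L·h

Trapezoidal AUC_0→14:
  [0→1]: (0.00+10.45)/2 × 1 = 5.225
  [1→3]: (10.45+4.74)/2 × 2 = 15.19
  [3→6]: (4.74+1.31)/2 × 3 = 9.075
  [6→8]: (1.31+0.56)/2 × 2 = 1.87
  [8→9]: (0.56+0.36)/2 × 1 = 0.46
  [9→12]: (0.36+0.10)/2 × 3 = 0.69
  [12→14]: (0.10+0.04)/2 × 2 = 0.14
  Sum = 32.65 mg/L·h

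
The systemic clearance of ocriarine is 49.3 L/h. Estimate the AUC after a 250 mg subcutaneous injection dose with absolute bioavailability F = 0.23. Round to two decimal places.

AUC_0→∞ = F × Dose / CL
        = 0.23 × 250 / 49.3 = 1.16633 mg/L·h

AUC = 1.17 mg/L·h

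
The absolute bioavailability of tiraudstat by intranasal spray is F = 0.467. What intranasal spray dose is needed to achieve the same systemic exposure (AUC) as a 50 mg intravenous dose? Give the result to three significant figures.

D_intranasal = 107 mg

For equal systemic exposure: F × D_ev = D_iv
D_ev = D_iv / F = 50 / 0.467 = 107.066 mg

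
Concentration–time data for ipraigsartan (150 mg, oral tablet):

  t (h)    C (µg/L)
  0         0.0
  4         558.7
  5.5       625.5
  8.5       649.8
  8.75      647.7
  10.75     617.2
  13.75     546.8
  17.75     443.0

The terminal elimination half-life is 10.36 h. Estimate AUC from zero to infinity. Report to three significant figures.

AUC = 15700 µg/L·h

Trapezoidal AUC_0→17.75:
  [0→4]: (0.0+558.7)/2 × 4 = 1117.4
  [4→5.5]: (558.7+625.5)/2 × 1.5 = 888.15
  [5.5→8.5]: (625.5+649.8)/2 × 3 = 1912.95
  [8.5→8.75]: (649.8+647.7)/2 × 0.25 = 162.1875
  [8.75→10.75]: (647.7+617.2)/2 × 2 = 1264.9
  [10.75→13.75]: (617.2+546.8)/2 × 3 = 1746.0
  [13.75→17.75]: (546.8+443.0)/2 × 4 = 1979.6
  Sum = 9071.1875 µg/L·h
k_e = ln2 / t½ = 0.693147 / 10.36 = 0.0669 h^-1
Extrapolated tail: C_last / k_e = 443.0 / 0.0669 = 6621.824
AUC_0→∞ = 9071.1875 + 6621.824 = 15693.0115 µg/L·h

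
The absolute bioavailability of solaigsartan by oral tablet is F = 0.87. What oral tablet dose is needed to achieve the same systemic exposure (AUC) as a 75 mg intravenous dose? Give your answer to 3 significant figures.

For equal systemic exposure: F × D_ev = D_iv
D_ev = D_iv / F = 75 / 0.87 = 86.2069 mg

D_oral = 86.2 mg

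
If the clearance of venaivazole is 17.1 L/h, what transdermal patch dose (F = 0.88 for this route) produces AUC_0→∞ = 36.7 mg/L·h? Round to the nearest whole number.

Dose = CL × AUC_0→∞ / F
     = 17.1 × 36.7 / 0.88 = 713.148 mg

Dose = 713 mg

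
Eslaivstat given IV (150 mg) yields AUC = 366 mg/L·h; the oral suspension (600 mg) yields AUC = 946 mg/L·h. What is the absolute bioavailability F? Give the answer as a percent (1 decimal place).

F = 64.6%

F = (AUC_ev / D_ev) / (AUC_iv / D_iv)
  = (946/600) / (366/150)
  = 1.57667 / 2.44 = 0.6462
  = 64.62%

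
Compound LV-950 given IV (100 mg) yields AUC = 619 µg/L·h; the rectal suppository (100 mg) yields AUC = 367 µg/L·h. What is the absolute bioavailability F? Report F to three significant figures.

F = 0.593

F = (AUC_ev / D_ev) / (AUC_iv / D_iv)
  = (367/100) / (619/100)
  = 3.67 / 6.19 = 0.5929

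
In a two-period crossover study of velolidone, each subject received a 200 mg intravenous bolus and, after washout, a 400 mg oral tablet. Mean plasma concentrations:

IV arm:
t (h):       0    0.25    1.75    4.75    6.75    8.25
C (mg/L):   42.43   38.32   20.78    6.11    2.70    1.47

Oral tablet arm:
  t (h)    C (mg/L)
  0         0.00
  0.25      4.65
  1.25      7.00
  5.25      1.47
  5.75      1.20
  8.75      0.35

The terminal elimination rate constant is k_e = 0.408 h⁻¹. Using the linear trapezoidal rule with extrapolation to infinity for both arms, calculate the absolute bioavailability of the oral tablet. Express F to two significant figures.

F = 0.12

Trapezoidal AUC_0→8.25 (IV):
  [0→0.25]: (42.43+38.32)/2 × 0.25 = 10.09375
  [0.25→1.75]: (38.32+20.78)/2 × 1.5 = 44.325
  [1.75→4.75]: (20.78+6.11)/2 × 3 = 40.335
  [4.75→6.75]: (6.11+2.70)/2 × 2 = 8.81
  [6.75→8.25]: (2.70+1.47)/2 × 1.5 = 3.1275
  Sum = 106.69125 mg/L·h
IV tail: 1.47/0.408 = 3.603; AUC_iv,0→∞ = 106.69125 + 3.603 = 110.29425 mg/L·h
Trapezoidal AUC_0→8.75 (oral tablet):
  [0→0.25]: (0.00+4.65)/2 × 0.25 = 0.58125
  [0.25→1.25]: (4.65+7.00)/2 × 1 = 5.825
  [1.25→5.25]: (7.00+1.47)/2 × 4 = 16.94
  [5.25→5.75]: (1.47+1.20)/2 × 0.5 = 0.6675
  [5.75→8.75]: (1.20+0.35)/2 × 3 = 2.325
  Sum = 26.33875 mg/L·h
oral tablet tail: 0.35/0.408 = 0.858; AUC_ev,0→∞ = 26.33875 + 0.858 = 27.19675 mg/L·h
F = (AUC_ev/D_ev)/(AUC_iv/D_iv) = (27.19675/400)/(110.29425/200) = 0.067991875/0.55147125 = 0.1233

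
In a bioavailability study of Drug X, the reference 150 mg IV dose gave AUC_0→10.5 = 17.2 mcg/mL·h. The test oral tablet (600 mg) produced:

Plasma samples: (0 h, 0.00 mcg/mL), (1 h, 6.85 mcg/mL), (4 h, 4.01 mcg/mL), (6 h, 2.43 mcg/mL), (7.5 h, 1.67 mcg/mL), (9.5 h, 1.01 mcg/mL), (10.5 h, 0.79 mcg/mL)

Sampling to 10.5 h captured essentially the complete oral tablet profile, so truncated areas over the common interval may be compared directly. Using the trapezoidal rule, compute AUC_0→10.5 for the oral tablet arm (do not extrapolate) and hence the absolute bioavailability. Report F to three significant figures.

Trapezoidal AUC_0→10.5 (oral tablet):
  [0→1]: (0.00+6.85)/2 × 1 = 3.425
  [1→4]: (6.85+4.01)/2 × 3 = 16.29
  [4→6]: (4.01+2.43)/2 × 2 = 6.44
  [6→7.5]: (2.43+1.67)/2 × 1.5 = 3.075
  [7.5→9.5]: (1.67+1.01)/2 × 2 = 2.68
  [9.5→10.5]: (1.01+0.79)/2 × 1 = 0.9
  Sum = 32.81 mcg/mL·h
F = (AUC_ev/D_ev)/(AUC_iv/D_iv) = (32.81/600)/(17.2/150) = 0.0546833/0.114667 = 0.4769

F = 0.477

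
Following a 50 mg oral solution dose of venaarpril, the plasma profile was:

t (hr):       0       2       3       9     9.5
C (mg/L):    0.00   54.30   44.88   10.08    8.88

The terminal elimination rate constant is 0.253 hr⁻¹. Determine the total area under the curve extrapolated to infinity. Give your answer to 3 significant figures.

AUC = 309 mg/L·hr

Trapezoidal AUC_0→9.5:
  [0→2]: (0.00+54.30)/2 × 2 = 54.3
  [2→3]: (54.30+44.88)/2 × 1 = 49.59
  [3→9]: (44.88+10.08)/2 × 6 = 164.88
  [9→9.5]: (10.08+8.88)/2 × 0.5 = 4.74
  Sum = 273.51 mg/L·hr
Extrapolated tail: C_last / k_e = 8.88 / 0.253 = 35.099
AUC_0→∞ = 273.51 + 35.099 = 308.609 mg/L·hr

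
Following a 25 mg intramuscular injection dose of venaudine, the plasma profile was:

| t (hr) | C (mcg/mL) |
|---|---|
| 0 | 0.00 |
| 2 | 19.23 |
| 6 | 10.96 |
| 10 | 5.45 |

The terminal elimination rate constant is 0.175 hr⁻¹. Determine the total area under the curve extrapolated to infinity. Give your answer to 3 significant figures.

Trapezoidal AUC_0→10:
  [0→2]: (0.00+19.23)/2 × 2 = 19.23
  [2→6]: (19.23+10.96)/2 × 4 = 60.38
  [6→10]: (10.96+5.45)/2 × 4 = 32.82
  Sum = 112.43 mcg/mL·hr
Extrapolated tail: C_last / k_e = 5.45 / 0.175 = 31.143
AUC_0→∞ = 112.43 + 31.143 = 143.573 mcg/mL·hr

AUC = 144 mcg/mL·hr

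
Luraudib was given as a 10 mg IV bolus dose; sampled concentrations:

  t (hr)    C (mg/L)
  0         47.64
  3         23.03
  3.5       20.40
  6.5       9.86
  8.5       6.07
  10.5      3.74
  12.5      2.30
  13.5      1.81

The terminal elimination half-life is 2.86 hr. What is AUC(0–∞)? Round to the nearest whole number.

AUC = 204 mg/L·hr

Trapezoidal AUC_0→13.5:
  [0→3]: (47.64+23.03)/2 × 3 = 106.005
  [3→3.5]: (23.03+20.40)/2 × 0.5 = 10.8575
  [3.5→6.5]: (20.40+9.86)/2 × 3 = 45.39
  [6.5→8.5]: (9.86+6.07)/2 × 2 = 15.93
  [8.5→10.5]: (6.07+3.74)/2 × 2 = 9.81
  [10.5→12.5]: (3.74+2.30)/2 × 2 = 6.04
  [12.5→13.5]: (2.30+1.81)/2 × 1 = 2.055
  Sum = 196.0875 mg/L·hr
k_e = ln2 / t½ = 0.693147 / 2.86 = 0.2424 hr^-1
Extrapolated tail: C_last / k_e = 1.81 / 0.2424 = 7.467
AUC_0→∞ = 196.0875 + 7.467 = 203.5545 mg/L·hr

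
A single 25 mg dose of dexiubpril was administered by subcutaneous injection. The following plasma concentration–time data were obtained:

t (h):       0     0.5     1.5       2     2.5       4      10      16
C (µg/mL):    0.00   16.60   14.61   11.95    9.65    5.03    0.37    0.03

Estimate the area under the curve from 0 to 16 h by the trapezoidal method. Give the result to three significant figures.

Trapezoidal AUC_0→16:
  [0→0.5]: (0.00+16.60)/2 × 0.5 = 4.15
  [0.5→1.5]: (16.60+14.61)/2 × 1 = 15.605
  [1.5→2]: (14.61+11.95)/2 × 0.5 = 6.64
  [2→2.5]: (11.95+9.65)/2 × 0.5 = 5.4
  [2.5→4]: (9.65+5.03)/2 × 1.5 = 11.01
  [4→10]: (5.03+0.37)/2 × 6 = 16.2
  [10→16]: (0.37+0.03)/2 × 6 = 1.2
  Sum = 60.205 µg/mL·h

AUC = 60.2 µg/mL·h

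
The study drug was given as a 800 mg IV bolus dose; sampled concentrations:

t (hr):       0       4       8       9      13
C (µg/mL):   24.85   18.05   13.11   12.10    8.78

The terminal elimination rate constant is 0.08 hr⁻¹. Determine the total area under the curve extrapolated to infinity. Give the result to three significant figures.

AUC = 312 µg/mL·hr

Trapezoidal AUC_0→13:
  [0→4]: (24.85+18.05)/2 × 4 = 85.8
  [4→8]: (18.05+13.11)/2 × 4 = 62.32
  [8→9]: (13.11+12.10)/2 × 1 = 12.605
  [9→13]: (12.10+8.78)/2 × 4 = 41.76
  Sum = 202.485 µg/mL·hr
Extrapolated tail: C_last / k_e = 8.78 / 0.08 = 109.750
AUC_0→∞ = 202.485 + 109.750 = 312.235 µg/mL·hr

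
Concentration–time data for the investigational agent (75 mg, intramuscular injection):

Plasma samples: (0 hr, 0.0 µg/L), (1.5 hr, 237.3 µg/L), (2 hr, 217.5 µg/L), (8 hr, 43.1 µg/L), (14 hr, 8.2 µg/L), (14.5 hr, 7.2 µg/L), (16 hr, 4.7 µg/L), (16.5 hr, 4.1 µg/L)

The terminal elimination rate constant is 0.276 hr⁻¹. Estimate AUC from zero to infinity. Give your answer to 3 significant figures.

Trapezoidal AUC_0→16.5:
  [0→1.5]: (0.0+237.3)/2 × 1.5 = 177.975
  [1.5→2]: (237.3+217.5)/2 × 0.5 = 113.7
  [2→8]: (217.5+43.1)/2 × 6 = 781.8
  [8→14]: (43.1+8.2)/2 × 6 = 153.9
  [14→14.5]: (8.2+7.2)/2 × 0.5 = 3.85
  [14.5→16]: (7.2+4.7)/2 × 1.5 = 8.925
  [16→16.5]: (4.7+4.1)/2 × 0.5 = 2.2
  Sum = 1242.35 µg/L·hr
Extrapolated tail: C_last / k_e = 4.1 / 0.276 = 14.855
AUC_0→∞ = 1242.35 + 14.855 = 1257.205 µg/L·hr

AUC = 1260 µg/L·hr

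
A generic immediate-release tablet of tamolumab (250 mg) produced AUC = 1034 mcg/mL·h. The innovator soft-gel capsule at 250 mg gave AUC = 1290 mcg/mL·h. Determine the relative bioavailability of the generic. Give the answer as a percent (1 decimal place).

F_rel = (AUC_test/D_test) / (AUC_ref/D_ref)
      = (1034/250) / (1290/250)
      = 4.136 / 5.16 = 0.8016 = 80.16%

F_rel = 80.2%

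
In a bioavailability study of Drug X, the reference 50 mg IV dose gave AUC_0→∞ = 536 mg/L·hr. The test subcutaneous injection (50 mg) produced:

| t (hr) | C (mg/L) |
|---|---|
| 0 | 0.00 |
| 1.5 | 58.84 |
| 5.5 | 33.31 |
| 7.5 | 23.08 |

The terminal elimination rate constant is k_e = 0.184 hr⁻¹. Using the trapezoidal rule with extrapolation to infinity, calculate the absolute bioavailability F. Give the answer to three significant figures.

Trapezoidal AUC_0→7.5 (subcutaneous injection):
  [0→1.5]: (0.00+58.84)/2 × 1.5 = 44.13
  [1.5→5.5]: (58.84+33.31)/2 × 4 = 184.3
  [5.5→7.5]: (33.31+23.08)/2 × 2 = 56.39
  Sum = 284.82 mg/L·hr
Tail: C_last/k_e = 23.08/0.184 = 125.435
AUC_0→∞ (subcutaneous injection) = 284.82 + 125.435 = 410.255 mg/L·hr
F = (AUC_ev/D_ev)/(AUC_iv/D_iv) = (410.255/50)/(536/50) = 8.2051/10.72 = 0.7654

F = 0.765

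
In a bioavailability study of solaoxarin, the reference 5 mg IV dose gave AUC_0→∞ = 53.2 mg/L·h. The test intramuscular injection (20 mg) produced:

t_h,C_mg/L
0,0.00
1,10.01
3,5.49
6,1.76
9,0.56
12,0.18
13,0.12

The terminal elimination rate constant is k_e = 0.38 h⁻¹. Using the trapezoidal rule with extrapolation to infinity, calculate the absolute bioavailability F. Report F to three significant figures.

F = 0.171

Trapezoidal AUC_0→13 (intramuscular injection):
  [0→1]: (0.00+10.01)/2 × 1 = 5.005
  [1→3]: (10.01+5.49)/2 × 2 = 15.5
  [3→6]: (5.49+1.76)/2 × 3 = 10.875
  [6→9]: (1.76+0.56)/2 × 3 = 3.48
  [9→12]: (0.56+0.18)/2 × 3 = 1.11
  [12→13]: (0.18+0.12)/2 × 1 = 0.15
  Sum = 36.12 mg/L·h
Tail: C_last/k_e = 0.12/0.38 = 0.316
AUC_0→∞ (intramuscular injection) = 36.12 + 0.316 = 36.436 mg/L·h
F = (AUC_ev/D_ev)/(AUC_iv/D_iv) = (36.436/20)/(53.2/5) = 1.8218/10.64 = 0.1712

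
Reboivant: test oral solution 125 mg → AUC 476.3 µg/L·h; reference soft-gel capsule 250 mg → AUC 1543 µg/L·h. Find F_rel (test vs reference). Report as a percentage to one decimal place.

F_rel = (AUC_test/D_test) / (AUC_ref/D_ref)
      = (476.3/125) / (1543/250)
      = 3.8104 / 6.172 = 0.6174 = 61.74%

F_rel = 61.7%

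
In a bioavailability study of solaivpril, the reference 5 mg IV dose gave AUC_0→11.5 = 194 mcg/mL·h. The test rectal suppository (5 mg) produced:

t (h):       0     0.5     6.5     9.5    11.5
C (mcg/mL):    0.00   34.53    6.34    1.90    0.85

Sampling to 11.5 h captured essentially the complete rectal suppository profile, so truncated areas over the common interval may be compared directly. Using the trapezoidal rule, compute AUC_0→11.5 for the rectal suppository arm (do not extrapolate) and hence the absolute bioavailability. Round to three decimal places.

F = 0.754

Trapezoidal AUC_0→11.5 (rectal suppository):
  [0→0.5]: (0.00+34.53)/2 × 0.5 = 8.6325
  [0.5→6.5]: (34.53+6.34)/2 × 6 = 122.61
  [6.5→9.5]: (6.34+1.90)/2 × 3 = 12.36
  [9.5→11.5]: (1.90+0.85)/2 × 2 = 2.75
  Sum = 146.3525 mcg/mL·h
F = (AUC_ev/D_ev)/(AUC_iv/D_iv) = (146.3525/5)/(194/5) = 29.2705/38.8 = 0.7544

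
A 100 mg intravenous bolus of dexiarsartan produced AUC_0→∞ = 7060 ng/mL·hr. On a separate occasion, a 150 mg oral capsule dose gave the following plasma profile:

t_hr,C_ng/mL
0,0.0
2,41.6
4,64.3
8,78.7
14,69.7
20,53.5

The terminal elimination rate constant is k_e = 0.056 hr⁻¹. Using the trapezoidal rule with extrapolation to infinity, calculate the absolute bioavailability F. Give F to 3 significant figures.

F = 0.208

Trapezoidal AUC_0→20 (oral capsule):
  [0→2]: (0.0+41.6)/2 × 2 = 41.6
  [2→4]: (41.6+64.3)/2 × 2 = 105.9
  [4→8]: (64.3+78.7)/2 × 4 = 286.0
  [8→14]: (78.7+69.7)/2 × 6 = 445.2
  [14→20]: (69.7+53.5)/2 × 6 = 369.6
  Sum = 1248.3 ng/mL·hr
Tail: C_last/k_e = 53.5/0.056 = 955.357
AUC_0→∞ (oral capsule) = 1248.3 + 955.357 = 2203.657 ng/mL·hr
F = (AUC_ev/D_ev)/(AUC_iv/D_iv) = (2203.657/150)/(7060/100) = 14.691/70.6 = 0.2081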